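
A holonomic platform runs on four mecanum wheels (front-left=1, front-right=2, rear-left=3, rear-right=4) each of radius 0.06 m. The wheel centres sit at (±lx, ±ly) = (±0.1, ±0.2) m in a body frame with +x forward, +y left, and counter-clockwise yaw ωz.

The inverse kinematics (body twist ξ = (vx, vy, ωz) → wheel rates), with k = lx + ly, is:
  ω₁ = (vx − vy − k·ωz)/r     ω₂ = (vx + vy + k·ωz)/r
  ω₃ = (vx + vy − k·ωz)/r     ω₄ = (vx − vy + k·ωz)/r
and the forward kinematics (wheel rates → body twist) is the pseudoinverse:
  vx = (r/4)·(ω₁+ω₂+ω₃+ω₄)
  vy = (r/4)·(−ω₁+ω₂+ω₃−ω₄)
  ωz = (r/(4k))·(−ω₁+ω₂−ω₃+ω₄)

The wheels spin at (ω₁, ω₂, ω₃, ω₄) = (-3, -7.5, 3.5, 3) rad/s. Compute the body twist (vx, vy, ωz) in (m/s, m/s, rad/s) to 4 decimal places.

(-0.0600, -0.0600, -0.2500)

k = lx + ly = 0.1 + 0.2 = 0.3000
ω₁+ω₂+ω₃+ω₄ = -4.0000  →  vx = (0.06/4)·-4.0000 = -0.0600
−ω₁+ω₂+ω₃−ω₄ = -4.0000  →  vy = (0.06/4)·-4.0000 = -0.0600
−ω₁+ω₂−ω₃+ω₄ = -5.0000  →  ωz = (0.06/1.2000)·-5.0000 = -0.2500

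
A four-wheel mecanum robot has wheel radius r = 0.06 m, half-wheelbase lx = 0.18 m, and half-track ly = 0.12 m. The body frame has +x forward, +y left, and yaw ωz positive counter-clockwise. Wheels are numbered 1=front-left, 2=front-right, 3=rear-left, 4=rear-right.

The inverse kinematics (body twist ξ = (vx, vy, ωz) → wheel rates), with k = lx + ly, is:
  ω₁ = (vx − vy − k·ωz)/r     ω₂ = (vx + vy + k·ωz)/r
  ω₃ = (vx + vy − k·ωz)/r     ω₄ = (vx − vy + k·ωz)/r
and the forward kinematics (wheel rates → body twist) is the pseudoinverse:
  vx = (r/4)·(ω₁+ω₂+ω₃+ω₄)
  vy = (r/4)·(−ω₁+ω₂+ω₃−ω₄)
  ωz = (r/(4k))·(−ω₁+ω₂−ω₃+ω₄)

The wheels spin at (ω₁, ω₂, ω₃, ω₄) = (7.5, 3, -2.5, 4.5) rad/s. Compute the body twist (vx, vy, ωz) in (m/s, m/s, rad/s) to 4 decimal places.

k = lx + ly = 0.18 + 0.12 = 0.3000
ω₁+ω₂+ω₃+ω₄ = 12.5000  →  vx = (0.06/4)·12.5000 = 0.1875
−ω₁+ω₂+ω₃−ω₄ = -11.5000  →  vy = (0.06/4)·-11.5000 = -0.1725
−ω₁+ω₂−ω₃+ω₄ = 2.5000  →  ωz = (0.06/1.2000)·2.5000 = 0.1250

(0.1875, -0.1725, 0.1250)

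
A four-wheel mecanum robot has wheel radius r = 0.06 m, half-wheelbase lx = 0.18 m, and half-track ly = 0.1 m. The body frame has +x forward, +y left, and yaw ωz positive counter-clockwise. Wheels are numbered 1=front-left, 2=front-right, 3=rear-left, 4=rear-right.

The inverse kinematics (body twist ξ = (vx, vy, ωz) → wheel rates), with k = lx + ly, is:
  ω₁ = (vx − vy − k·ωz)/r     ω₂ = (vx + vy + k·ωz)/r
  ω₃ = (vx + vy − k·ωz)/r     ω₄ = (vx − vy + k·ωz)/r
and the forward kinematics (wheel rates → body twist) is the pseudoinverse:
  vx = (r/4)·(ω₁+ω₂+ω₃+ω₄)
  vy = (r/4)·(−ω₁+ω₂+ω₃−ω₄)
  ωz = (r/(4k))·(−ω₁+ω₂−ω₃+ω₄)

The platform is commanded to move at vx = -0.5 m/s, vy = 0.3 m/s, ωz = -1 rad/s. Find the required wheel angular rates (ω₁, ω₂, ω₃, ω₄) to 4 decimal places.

k = lx + ly = 0.18 + 0.1 = 0.2800;  k·ωz = 0.2800·-1 = -0.2800
ω₁ (FL) = (vx − vy − k·ωz)/r = -0.5200/0.06 = -8.6667
ω₂ (FR) = (vx + vy + k·ωz)/r = -0.4800/0.06 = -8.0000
ω₃ (RL) = (vx + vy − k·ωz)/r = 0.0800/0.06 = 1.3333
ω₄ (RR) = (vx − vy + k·ωz)/r = -1.0800/0.06 = -18.0000

(-8.6667, -8.0000, 1.3333, -18.0000)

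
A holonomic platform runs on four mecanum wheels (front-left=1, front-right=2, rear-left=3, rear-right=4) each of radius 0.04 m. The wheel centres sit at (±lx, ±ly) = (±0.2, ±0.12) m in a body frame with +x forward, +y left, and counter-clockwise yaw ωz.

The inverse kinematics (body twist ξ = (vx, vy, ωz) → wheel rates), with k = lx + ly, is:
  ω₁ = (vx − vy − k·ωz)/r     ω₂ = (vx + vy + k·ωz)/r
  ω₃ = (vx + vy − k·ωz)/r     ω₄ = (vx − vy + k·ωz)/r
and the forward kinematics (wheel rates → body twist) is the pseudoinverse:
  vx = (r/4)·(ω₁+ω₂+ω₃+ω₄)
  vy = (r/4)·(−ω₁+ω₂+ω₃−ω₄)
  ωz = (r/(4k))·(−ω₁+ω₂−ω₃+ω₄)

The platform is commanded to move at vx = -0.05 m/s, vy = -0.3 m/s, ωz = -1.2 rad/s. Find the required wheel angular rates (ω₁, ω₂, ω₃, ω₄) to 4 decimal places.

k = lx + ly = 0.2 + 0.12 = 0.3200;  k·ωz = 0.3200·-1.2 = -0.3840
ω₁ (FL) = (vx − vy − k·ωz)/r = 0.6340/0.04 = 15.8500
ω₂ (FR) = (vx + vy + k·ωz)/r = -0.7340/0.04 = -18.3500
ω₃ (RL) = (vx + vy − k·ωz)/r = 0.0340/0.04 = 0.8500
ω₄ (RR) = (vx − vy + k·ωz)/r = -0.1340/0.04 = -3.3500

(15.8500, -18.3500, 0.8500, -3.3500)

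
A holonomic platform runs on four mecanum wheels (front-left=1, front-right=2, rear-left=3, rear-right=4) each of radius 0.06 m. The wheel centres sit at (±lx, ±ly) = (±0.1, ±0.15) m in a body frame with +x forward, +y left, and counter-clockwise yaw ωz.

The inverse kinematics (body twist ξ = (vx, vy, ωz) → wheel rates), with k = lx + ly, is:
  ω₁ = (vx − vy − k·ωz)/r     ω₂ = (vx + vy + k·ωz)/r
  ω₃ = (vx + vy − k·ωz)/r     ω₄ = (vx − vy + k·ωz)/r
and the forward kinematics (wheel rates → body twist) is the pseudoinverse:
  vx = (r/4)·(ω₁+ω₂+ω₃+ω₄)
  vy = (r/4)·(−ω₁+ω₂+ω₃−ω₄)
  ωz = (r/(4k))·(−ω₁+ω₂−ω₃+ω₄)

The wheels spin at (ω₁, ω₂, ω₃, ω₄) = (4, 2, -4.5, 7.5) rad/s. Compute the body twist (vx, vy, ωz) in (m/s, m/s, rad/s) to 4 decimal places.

k = lx + ly = 0.1 + 0.15 = 0.2500
ω₁+ω₂+ω₃+ω₄ = 9.0000  →  vx = (0.06/4)·9.0000 = 0.1350
−ω₁+ω₂+ω₃−ω₄ = -14.0000  →  vy = (0.06/4)·-14.0000 = -0.2100
−ω₁+ω₂−ω₃+ω₄ = 10.0000  →  ωz = (0.06/1.0000)·10.0000 = 0.6000

(0.1350, -0.2100, 0.6000)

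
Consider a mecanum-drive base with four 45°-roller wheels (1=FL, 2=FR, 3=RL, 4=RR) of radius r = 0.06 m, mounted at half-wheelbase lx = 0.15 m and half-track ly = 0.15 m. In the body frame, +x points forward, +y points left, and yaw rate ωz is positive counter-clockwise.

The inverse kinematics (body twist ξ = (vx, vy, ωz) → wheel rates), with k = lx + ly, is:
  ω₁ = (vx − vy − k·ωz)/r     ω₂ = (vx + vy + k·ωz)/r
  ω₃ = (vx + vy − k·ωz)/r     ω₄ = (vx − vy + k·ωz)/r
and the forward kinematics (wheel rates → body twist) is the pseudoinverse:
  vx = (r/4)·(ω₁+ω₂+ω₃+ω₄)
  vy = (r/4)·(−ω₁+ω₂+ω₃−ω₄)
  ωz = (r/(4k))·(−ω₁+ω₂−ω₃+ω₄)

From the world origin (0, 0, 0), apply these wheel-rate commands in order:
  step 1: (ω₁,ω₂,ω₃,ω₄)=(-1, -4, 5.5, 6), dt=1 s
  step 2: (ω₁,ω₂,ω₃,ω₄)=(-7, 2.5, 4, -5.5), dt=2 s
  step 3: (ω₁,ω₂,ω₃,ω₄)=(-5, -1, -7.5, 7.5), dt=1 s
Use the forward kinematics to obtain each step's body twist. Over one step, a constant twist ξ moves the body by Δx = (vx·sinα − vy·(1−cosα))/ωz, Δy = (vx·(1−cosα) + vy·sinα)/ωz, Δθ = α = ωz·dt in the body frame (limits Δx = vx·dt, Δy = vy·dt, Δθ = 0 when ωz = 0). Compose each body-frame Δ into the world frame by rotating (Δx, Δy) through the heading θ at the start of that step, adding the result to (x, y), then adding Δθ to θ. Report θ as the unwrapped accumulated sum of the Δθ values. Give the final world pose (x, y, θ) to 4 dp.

(-0.0405, 0.3506, 0.8250)

step 1: ξ=(vx,vy,ωz)=(0.0975, -0.0525, -0.1250), dt=1.0 → body Δ=(0.0940, -0.0584, -0.1250) → world pose (0.0940, -0.0584, -0.1250)
step 2: ξ=(vx,vy,ωz)=(-0.0900, 0.2850, 0.0000), dt=2.0 → body Δ=(-0.1800, 0.5700, 0.0000) → world pose (-0.0136, 0.5295, -0.1250)
step 3: ξ=(vx,vy,ωz)=(-0.0900, -0.1650, 0.9500), dt=1.0 → body Δ=(-0.0044, -0.1809, 0.9500) → world pose (-0.0405, 0.3506, 0.8250)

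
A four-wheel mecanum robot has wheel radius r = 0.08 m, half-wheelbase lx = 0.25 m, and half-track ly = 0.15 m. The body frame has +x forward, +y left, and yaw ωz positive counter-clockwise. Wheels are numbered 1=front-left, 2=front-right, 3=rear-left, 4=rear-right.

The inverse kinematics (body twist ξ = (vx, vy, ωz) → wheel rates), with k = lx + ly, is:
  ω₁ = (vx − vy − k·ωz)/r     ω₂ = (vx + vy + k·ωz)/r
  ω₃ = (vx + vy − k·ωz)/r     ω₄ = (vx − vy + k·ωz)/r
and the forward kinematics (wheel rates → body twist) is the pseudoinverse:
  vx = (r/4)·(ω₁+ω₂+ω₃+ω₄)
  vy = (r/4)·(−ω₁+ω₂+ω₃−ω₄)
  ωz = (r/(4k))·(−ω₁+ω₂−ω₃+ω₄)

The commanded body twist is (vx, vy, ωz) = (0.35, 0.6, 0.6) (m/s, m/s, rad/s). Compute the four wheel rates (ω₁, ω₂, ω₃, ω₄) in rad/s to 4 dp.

(-6.1250, 14.8750, 8.8750, -0.1250)

k = lx + ly = 0.25 + 0.15 = 0.4000;  k·ωz = 0.4000·0.6 = 0.2400
ω₁ (FL) = (vx − vy − k·ωz)/r = -0.4900/0.08 = -6.1250
ω₂ (FR) = (vx + vy + k·ωz)/r = 1.1900/0.08 = 14.8750
ω₃ (RL) = (vx + vy − k·ωz)/r = 0.7100/0.08 = 8.8750
ω₄ (RR) = (vx − vy + k·ωz)/r = -0.0100/0.08 = -0.1250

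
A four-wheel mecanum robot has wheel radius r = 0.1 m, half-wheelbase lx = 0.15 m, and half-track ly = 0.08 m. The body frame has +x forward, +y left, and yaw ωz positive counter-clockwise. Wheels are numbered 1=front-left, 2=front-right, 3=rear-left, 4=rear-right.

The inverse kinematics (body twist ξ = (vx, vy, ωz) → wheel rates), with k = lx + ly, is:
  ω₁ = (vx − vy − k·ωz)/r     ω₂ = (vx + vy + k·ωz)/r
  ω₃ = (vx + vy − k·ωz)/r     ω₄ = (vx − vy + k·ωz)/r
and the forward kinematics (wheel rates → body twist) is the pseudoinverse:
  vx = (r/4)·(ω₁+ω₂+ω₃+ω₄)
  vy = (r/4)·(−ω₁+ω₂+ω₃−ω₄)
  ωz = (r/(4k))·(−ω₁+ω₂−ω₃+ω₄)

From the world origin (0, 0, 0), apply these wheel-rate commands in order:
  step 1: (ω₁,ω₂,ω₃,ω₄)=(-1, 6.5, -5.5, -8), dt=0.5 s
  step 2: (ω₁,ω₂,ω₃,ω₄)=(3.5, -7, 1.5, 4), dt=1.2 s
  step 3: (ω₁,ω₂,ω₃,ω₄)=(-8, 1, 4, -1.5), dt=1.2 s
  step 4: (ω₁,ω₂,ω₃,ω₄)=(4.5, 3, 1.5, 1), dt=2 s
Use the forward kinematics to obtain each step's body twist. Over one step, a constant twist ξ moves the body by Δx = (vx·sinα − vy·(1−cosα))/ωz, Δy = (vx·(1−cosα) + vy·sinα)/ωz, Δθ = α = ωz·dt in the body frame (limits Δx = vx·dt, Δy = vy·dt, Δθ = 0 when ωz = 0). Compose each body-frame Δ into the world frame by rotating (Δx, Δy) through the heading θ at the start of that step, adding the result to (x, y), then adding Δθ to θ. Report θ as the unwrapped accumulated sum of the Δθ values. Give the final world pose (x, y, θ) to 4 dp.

(0.3583, -0.1215, -0.7500)

step 1: ξ=(vx,vy,ωz)=(-0.2000, 0.2500, 0.5435), dt=0.5 → body Δ=(-0.1157, 0.1100, 0.2717) → world pose (-0.1157, 0.1100, 0.2717)
step 2: ξ=(vx,vy,ωz)=(0.0500, -0.3250, -0.8696), dt=1.2 → body Δ=(-0.1360, -0.3515, -1.0435) → world pose (-0.1523, -0.2652, -0.7717)
step 3: ξ=(vx,vy,ωz)=(-0.1125, 0.3625, 0.3804), dt=1.2 → body Δ=(-0.2279, 0.3898, 0.4565) → world pose (-0.0438, 0.1731, -0.3152)
step 4: ξ=(vx,vy,ωz)=(0.2500, -0.0250, -0.2174), dt=2.0 → body Δ=(0.4737, -0.1554, -0.4348) → world pose (0.3583, -0.1215, -0.7500)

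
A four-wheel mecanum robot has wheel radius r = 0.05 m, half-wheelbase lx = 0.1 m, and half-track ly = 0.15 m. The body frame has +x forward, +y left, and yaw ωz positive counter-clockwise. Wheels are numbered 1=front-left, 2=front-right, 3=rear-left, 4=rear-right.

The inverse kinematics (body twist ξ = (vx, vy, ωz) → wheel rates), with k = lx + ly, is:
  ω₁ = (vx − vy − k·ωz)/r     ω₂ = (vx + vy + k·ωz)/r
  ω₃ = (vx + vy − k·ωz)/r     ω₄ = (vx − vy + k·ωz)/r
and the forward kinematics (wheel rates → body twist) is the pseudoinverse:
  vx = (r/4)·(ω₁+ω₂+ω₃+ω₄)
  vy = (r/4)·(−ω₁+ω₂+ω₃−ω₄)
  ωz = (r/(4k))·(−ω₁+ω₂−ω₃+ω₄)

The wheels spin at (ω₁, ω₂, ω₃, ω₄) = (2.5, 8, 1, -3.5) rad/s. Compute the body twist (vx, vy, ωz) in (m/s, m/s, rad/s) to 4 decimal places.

(0.1000, 0.1250, 0.0500)

k = lx + ly = 0.1 + 0.15 = 0.2500
ω₁+ω₂+ω₃+ω₄ = 8.0000  →  vx = (0.05/4)·8.0000 = 0.1000
−ω₁+ω₂+ω₃−ω₄ = 10.0000  →  vy = (0.05/4)·10.0000 = 0.1250
−ω₁+ω₂−ω₃+ω₄ = 1.0000  →  ωz = (0.05/1.0000)·1.0000 = 0.0500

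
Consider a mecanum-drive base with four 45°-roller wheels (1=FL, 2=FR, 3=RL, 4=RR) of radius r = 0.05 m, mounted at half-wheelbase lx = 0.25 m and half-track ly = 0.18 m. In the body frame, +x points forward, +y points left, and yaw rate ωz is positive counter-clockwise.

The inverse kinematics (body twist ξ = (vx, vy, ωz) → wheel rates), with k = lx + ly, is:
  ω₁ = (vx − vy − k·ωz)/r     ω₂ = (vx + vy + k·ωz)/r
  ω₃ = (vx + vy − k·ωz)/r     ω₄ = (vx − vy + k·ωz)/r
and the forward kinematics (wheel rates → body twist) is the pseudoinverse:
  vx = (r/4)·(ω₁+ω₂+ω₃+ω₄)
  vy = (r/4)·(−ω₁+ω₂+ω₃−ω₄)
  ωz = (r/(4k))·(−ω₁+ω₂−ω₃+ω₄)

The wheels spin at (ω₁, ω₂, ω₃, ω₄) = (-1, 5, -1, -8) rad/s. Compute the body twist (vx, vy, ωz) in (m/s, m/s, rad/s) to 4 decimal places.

k = lx + ly = 0.25 + 0.18 = 0.4300
ω₁+ω₂+ω₃+ω₄ = -5.0000  →  vx = (0.05/4)·-5.0000 = -0.0625
−ω₁+ω₂+ω₃−ω₄ = 13.0000  →  vy = (0.05/4)·13.0000 = 0.1625
−ω₁+ω₂−ω₃+ω₄ = -1.0000  →  ωz = (0.05/1.7200)·-1.0000 = -0.0291

(-0.0625, 0.1625, -0.0291)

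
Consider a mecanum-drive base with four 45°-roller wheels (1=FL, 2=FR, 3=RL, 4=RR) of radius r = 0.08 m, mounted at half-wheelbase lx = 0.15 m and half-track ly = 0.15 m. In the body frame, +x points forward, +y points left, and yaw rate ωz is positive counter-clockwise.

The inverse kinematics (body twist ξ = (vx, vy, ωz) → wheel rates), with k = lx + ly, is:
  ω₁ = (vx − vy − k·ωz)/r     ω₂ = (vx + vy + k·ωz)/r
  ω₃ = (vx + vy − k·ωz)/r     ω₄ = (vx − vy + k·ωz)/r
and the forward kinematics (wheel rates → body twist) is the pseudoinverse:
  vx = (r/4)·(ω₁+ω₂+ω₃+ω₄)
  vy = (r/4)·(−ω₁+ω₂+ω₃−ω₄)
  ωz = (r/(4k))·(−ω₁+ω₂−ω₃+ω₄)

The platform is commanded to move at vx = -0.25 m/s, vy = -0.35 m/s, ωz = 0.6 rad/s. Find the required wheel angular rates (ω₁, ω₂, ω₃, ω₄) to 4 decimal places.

k = lx + ly = 0.15 + 0.15 = 0.3000;  k·ωz = 0.3000·0.6 = 0.1800
ω₁ (FL) = (vx − vy − k·ωz)/r = -0.0800/0.08 = -1.0000
ω₂ (FR) = (vx + vy + k·ωz)/r = -0.4200/0.08 = -5.2500
ω₃ (RL) = (vx + vy − k·ωz)/r = -0.7800/0.08 = -9.7500
ω₄ (RR) = (vx − vy + k·ωz)/r = 0.2800/0.08 = 3.5000

(-1.0000, -5.2500, -9.7500, 3.5000)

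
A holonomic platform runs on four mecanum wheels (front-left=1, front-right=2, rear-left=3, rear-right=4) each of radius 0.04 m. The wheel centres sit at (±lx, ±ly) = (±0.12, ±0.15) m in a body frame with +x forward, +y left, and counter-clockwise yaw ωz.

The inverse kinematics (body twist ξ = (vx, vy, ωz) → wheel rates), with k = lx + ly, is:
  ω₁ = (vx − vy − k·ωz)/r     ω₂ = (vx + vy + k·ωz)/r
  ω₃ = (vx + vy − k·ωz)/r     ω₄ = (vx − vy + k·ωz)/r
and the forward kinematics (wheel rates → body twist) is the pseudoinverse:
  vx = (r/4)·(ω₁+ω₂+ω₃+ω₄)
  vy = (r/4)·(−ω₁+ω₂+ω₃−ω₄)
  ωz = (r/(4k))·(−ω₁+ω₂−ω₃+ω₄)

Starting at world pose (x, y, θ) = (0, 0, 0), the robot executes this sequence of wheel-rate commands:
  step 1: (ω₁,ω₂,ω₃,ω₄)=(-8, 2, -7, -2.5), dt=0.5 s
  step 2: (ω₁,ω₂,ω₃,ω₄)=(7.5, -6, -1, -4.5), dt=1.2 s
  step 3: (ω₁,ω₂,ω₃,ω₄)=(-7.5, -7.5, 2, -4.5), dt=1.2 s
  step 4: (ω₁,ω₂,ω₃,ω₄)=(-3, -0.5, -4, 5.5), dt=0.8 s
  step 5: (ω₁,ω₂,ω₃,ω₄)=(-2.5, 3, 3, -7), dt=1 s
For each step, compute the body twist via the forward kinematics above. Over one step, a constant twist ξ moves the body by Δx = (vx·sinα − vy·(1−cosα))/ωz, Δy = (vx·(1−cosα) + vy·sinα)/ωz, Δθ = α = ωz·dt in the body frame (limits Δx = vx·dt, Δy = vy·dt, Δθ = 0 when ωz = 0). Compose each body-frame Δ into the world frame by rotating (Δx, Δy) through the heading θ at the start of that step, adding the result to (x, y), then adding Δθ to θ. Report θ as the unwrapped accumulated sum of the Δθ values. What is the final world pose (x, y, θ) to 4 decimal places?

step 1: ξ=(vx,vy,ωz)=(-0.1550, 0.0550, 0.5370), dt=0.5 → body Δ=(-0.0802, 0.0168, 0.2685) → world pose (-0.0802, 0.0168, 0.2685)
step 2: ξ=(vx,vy,ωz)=(-0.0400, -0.1000, -0.6296), dt=1.2 → body Δ=(-0.0868, -0.0916, -0.7556) → world pose (-0.1396, -0.0945, -0.4870)
step 3: ξ=(vx,vy,ωz)=(-0.1750, 0.0650, -0.2407), dt=1.2 → body Δ=(-0.1959, 0.1070, -0.2889) → world pose (-0.2626, 0.0918, -0.7759)
step 4: ξ=(vx,vy,ωz)=(-0.0200, -0.0700, 0.4444), dt=0.8 → body Δ=(-0.0058, -0.0576, 0.3556) → world pose (-0.3072, 0.0547, -0.4204)
step 5: ξ=(vx,vy,ωz)=(-0.0350, 0.1550, -0.1667), dt=1.0 → body Δ=(-0.0220, 0.1572, -0.1667) → world pose (-0.2630, 0.2071, -0.5870)

(-0.2630, 0.2071, -0.5870)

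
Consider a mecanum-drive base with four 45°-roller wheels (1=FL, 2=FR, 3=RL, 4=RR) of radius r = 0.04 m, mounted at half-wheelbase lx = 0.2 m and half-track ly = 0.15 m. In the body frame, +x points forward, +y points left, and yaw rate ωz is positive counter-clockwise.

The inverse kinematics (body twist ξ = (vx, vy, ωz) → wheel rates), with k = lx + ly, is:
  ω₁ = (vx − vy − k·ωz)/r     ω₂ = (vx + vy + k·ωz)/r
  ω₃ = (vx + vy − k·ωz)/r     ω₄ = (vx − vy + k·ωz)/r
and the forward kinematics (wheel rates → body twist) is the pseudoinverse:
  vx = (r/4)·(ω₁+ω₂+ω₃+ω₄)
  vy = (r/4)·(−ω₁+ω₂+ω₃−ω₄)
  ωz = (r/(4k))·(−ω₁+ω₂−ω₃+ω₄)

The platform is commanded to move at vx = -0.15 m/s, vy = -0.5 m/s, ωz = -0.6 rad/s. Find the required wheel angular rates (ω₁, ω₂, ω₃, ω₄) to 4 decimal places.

k = lx + ly = 0.2 + 0.15 = 0.3500;  k·ωz = 0.3500·-0.6 = -0.2100
ω₁ (FL) = (vx − vy − k·ωz)/r = 0.5600/0.04 = 14.0000
ω₂ (FR) = (vx + vy + k·ωz)/r = -0.8600/0.04 = -21.5000
ω₃ (RL) = (vx + vy − k·ωz)/r = -0.4400/0.04 = -11.0000
ω₄ (RR) = (vx − vy + k·ωz)/r = 0.1400/0.04 = 3.5000

(14.0000, -21.5000, -11.0000, 3.5000)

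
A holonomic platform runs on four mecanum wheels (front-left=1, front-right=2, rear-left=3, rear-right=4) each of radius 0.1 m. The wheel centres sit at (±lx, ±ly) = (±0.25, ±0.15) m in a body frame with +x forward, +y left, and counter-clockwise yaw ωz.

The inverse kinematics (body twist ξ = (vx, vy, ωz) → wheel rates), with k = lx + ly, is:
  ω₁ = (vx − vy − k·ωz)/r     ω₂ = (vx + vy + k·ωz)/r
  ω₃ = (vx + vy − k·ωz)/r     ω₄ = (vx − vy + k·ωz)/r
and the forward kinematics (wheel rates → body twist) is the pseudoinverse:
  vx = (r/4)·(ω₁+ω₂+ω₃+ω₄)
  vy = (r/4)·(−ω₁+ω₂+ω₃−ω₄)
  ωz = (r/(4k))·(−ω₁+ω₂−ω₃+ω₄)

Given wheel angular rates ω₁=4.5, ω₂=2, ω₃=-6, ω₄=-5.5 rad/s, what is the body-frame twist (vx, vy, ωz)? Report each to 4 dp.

k = lx + ly = 0.25 + 0.15 = 0.4000
ω₁+ω₂+ω₃+ω₄ = -5.0000  →  vx = (0.1/4)·-5.0000 = -0.1250
−ω₁+ω₂+ω₃−ω₄ = -3.0000  →  vy = (0.1/4)·-3.0000 = -0.0750
−ω₁+ω₂−ω₃+ω₄ = -2.0000  →  ωz = (0.1/1.6000)·-2.0000 = -0.1250

(-0.1250, -0.0750, -0.1250)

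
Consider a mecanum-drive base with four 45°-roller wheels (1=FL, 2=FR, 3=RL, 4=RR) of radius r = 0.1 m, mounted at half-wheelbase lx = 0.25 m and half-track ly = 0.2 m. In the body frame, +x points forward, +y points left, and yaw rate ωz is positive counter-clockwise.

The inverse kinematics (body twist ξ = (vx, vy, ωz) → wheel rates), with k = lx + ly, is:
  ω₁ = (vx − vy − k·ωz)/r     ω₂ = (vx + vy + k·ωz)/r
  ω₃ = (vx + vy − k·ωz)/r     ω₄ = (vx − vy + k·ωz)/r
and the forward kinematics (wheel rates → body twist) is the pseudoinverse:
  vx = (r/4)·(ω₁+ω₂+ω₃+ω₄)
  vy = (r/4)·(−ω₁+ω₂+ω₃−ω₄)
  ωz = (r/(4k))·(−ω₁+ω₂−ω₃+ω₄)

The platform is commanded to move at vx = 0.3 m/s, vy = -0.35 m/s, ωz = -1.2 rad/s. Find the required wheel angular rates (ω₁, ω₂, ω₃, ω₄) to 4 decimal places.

k = lx + ly = 0.25 + 0.2 = 0.4500;  k·ωz = 0.4500·-1.2 = -0.5400
ω₁ (FL) = (vx − vy − k·ωz)/r = 1.1900/0.1 = 11.9000
ω₂ (FR) = (vx + vy + k·ωz)/r = -0.5900/0.1 = -5.9000
ω₃ (RL) = (vx + vy − k·ωz)/r = 0.4900/0.1 = 4.9000
ω₄ (RR) = (vx − vy + k·ωz)/r = 0.1100/0.1 = 1.1000

(11.9000, -5.9000, 4.9000, 1.1000)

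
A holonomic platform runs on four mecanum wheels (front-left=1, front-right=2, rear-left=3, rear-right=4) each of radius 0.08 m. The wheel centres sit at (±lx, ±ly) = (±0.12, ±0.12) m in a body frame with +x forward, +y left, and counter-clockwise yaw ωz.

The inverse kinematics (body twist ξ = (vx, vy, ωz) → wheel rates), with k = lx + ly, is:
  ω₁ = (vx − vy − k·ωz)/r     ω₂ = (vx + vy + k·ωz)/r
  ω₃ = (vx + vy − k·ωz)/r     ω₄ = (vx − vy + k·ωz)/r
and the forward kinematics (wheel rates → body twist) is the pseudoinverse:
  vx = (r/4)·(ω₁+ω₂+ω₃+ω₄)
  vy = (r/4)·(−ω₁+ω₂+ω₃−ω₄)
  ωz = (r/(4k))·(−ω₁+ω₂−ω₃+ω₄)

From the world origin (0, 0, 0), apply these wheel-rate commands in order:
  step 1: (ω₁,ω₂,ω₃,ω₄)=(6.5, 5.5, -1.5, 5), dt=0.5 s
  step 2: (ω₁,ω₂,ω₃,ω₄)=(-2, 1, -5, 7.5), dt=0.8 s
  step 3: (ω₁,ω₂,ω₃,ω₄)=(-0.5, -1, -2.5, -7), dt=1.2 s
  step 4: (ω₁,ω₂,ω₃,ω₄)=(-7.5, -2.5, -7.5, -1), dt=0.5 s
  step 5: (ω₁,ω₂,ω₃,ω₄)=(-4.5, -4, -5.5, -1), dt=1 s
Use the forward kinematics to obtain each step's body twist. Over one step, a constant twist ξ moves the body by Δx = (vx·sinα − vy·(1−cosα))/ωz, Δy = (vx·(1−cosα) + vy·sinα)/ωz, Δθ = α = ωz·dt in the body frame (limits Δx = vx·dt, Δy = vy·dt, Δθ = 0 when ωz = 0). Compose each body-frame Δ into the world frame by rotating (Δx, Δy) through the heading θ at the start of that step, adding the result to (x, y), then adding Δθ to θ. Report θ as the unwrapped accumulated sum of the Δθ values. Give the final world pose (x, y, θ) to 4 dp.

(0.0155, -0.7867, 1.6583)

step 1: ξ=(vx,vy,ωz)=(0.3100, -0.1500, 0.4583), dt=0.5 → body Δ=(0.1622, -0.0567, 0.2292) → world pose (0.1622, -0.0567, 0.2292)
step 2: ξ=(vx,vy,ωz)=(0.0300, -0.1900, 1.2917), dt=0.8 → body Δ=(0.0917, -0.1150, 1.0333) → world pose (0.2777, -0.1478, 1.2625)
step 3: ξ=(vx,vy,ωz)=(-0.2200, 0.0800, -0.4167), dt=1.2 → body Δ=(-0.2296, 0.1567, -0.5000) → world pose (0.0587, -0.3191, 0.7625)
step 4: ξ=(vx,vy,ωz)=(-0.3700, -0.0300, 0.9583), dt=0.5 → body Δ=(-0.1745, -0.0579, 0.4792) → world pose (-0.0275, -0.4815, 1.2417)
step 5: ξ=(vx,vy,ωz)=(-0.3000, -0.0800, 0.4167), dt=1.0 → body Δ=(-0.2750, -0.1393, 0.4167) → world pose (0.0155, -0.7867, 1.6583)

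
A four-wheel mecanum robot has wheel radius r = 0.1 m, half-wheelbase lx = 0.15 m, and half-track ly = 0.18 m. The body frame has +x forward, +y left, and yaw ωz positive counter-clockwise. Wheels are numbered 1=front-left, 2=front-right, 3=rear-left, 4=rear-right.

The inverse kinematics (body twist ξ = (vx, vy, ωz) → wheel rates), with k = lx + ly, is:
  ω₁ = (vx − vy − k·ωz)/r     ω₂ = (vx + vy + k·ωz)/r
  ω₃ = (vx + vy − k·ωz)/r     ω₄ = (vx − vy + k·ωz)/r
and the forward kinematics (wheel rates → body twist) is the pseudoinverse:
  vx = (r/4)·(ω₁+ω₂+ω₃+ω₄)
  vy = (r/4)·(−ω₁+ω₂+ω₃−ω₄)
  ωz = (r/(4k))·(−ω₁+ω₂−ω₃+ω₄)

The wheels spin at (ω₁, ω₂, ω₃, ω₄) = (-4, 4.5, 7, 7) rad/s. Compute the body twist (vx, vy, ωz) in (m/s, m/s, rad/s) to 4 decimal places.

k = lx + ly = 0.15 + 0.18 = 0.3300
ω₁+ω₂+ω₃+ω₄ = 14.5000  →  vx = (0.1/4)·14.5000 = 0.3625
−ω₁+ω₂+ω₃−ω₄ = 8.5000  →  vy = (0.1/4)·8.5000 = 0.2125
−ω₁+ω₂−ω₃+ω₄ = 8.5000  →  ωz = (0.1/1.3200)·8.5000 = 0.6439

(0.3625, 0.2125, 0.6439)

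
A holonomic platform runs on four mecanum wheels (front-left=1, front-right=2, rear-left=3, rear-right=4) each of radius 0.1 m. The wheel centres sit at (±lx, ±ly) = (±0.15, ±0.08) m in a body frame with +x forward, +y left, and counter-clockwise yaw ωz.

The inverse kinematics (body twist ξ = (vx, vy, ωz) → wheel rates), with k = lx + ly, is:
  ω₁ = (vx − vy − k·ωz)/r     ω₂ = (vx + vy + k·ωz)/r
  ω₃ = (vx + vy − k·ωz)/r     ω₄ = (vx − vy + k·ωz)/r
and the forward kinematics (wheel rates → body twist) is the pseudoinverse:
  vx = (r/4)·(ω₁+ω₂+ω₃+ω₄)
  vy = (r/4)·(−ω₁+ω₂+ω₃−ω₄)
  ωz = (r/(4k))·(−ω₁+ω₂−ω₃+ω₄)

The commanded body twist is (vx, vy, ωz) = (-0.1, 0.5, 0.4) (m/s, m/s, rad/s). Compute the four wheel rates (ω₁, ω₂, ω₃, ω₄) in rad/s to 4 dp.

k = lx + ly = 0.15 + 0.08 = 0.2300;  k·ωz = 0.2300·0.4 = 0.0920
ω₁ (FL) = (vx − vy − k·ωz)/r = -0.6920/0.1 = -6.9200
ω₂ (FR) = (vx + vy + k·ωz)/r = 0.4920/0.1 = 4.9200
ω₃ (RL) = (vx + vy − k·ωz)/r = 0.3080/0.1 = 3.0800
ω₄ (RR) = (vx − vy + k·ωz)/r = -0.5080/0.1 = -5.0800

(-6.9200, 4.9200, 3.0800, -5.0800)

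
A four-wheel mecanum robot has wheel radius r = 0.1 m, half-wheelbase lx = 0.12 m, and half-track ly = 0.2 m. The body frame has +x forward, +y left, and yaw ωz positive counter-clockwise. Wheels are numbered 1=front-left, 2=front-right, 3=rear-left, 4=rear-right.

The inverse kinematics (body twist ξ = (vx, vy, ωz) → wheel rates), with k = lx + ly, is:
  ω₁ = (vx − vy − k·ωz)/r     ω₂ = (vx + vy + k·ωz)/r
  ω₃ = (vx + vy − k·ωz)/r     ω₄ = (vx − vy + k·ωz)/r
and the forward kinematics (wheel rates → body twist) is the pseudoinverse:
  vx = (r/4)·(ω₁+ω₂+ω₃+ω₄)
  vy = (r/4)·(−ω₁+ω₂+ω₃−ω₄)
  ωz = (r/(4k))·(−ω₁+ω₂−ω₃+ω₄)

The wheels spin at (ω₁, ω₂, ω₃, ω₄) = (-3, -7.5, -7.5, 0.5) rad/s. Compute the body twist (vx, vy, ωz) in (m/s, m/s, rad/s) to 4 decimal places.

k = lx + ly = 0.12 + 0.2 = 0.3200
ω₁+ω₂+ω₃+ω₄ = -17.5000  →  vx = (0.1/4)·-17.5000 = -0.4375
−ω₁+ω₂+ω₃−ω₄ = -12.5000  →  vy = (0.1/4)·-12.5000 = -0.3125
−ω₁+ω₂−ω₃+ω₄ = 3.5000  →  ωz = (0.1/1.2800)·3.5000 = 0.2734

(-0.4375, -0.3125, 0.2734)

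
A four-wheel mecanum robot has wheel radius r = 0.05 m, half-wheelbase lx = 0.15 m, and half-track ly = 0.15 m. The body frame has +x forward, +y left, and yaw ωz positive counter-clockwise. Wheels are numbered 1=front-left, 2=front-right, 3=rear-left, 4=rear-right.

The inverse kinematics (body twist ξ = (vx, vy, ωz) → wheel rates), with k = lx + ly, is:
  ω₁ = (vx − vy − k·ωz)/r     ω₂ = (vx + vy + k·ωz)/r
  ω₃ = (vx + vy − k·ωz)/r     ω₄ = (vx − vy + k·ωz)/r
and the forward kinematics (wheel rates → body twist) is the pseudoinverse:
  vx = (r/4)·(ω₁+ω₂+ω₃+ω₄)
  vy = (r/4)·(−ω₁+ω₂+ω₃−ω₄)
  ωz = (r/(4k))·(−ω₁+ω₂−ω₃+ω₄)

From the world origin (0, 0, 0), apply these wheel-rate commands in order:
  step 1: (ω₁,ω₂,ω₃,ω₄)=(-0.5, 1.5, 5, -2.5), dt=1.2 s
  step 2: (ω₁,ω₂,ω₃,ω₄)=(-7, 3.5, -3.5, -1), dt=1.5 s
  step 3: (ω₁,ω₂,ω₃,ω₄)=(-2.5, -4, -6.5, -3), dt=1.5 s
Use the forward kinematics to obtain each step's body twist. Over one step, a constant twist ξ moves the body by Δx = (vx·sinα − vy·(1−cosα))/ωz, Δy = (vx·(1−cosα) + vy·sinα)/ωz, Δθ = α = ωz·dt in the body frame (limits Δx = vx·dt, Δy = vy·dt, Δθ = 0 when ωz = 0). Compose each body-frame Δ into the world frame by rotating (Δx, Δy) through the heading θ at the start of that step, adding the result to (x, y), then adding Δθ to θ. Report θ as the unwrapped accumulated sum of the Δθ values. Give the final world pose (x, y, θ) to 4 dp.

(-0.2870, 0.0125, 0.6625)

step 1: ξ=(vx,vy,ωz)=(0.0438, 0.1188, -0.2292), dt=1.2 → body Δ=(0.0713, 0.1335, -0.2750) → world pose (0.0713, 0.1335, -0.2750)
step 2: ξ=(vx,vy,ωz)=(-0.1000, 0.1000, 0.5417), dt=1.5 → body Δ=(-0.1917, 0.0764, 0.8125) → world pose (-0.0924, 0.2591, 0.5375)
step 3: ξ=(vx,vy,ωz)=(-0.2000, -0.0625, 0.0833), dt=1.5 → body Δ=(-0.2934, -0.1122, 0.1250) → world pose (-0.2870, 0.0125, 0.6625)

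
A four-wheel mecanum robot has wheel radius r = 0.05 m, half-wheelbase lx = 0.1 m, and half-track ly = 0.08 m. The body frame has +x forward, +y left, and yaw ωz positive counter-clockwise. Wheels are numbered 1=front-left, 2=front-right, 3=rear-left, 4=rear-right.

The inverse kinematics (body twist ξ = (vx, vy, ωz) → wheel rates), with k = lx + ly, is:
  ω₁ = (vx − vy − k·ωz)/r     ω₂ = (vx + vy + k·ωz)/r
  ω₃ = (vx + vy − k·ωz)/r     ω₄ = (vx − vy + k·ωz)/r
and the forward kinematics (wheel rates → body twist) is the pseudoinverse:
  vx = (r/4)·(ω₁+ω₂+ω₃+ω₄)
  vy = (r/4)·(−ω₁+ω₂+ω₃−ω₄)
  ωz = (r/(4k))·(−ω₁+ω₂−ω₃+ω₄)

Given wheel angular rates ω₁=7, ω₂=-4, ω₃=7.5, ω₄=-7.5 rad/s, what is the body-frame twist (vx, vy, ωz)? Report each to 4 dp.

k = lx + ly = 0.1 + 0.08 = 0.1800
ω₁+ω₂+ω₃+ω₄ = 3.0000  →  vx = (0.05/4)·3.0000 = 0.0375
−ω₁+ω₂+ω₃−ω₄ = 4.0000  →  vy = (0.05/4)·4.0000 = 0.0500
−ω₁+ω₂−ω₃+ω₄ = -26.0000  →  ωz = (0.05/0.7200)·-26.0000 = -1.8056

(0.0375, 0.0500, -1.8056)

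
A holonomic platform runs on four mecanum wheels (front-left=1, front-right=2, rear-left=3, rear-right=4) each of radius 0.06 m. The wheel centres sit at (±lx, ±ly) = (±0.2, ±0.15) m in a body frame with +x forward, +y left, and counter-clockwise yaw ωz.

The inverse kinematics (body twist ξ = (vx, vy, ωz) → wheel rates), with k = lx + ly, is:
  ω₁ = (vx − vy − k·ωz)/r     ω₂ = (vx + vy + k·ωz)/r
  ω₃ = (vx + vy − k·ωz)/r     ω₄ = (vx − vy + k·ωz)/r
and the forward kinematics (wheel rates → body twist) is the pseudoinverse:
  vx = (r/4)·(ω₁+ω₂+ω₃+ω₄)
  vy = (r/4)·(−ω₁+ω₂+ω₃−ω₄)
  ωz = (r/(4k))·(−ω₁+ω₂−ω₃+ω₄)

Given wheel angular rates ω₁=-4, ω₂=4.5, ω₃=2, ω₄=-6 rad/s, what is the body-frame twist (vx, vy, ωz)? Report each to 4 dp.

(-0.0525, 0.2475, 0.0214)

k = lx + ly = 0.2 + 0.15 = 0.3500
ω₁+ω₂+ω₃+ω₄ = -3.5000  →  vx = (0.06/4)·-3.5000 = -0.0525
−ω₁+ω₂+ω₃−ω₄ = 16.5000  →  vy = (0.06/4)·16.5000 = 0.2475
−ω₁+ω₂−ω₃+ω₄ = 0.5000  →  ωz = (0.06/1.4000)·0.5000 = 0.0214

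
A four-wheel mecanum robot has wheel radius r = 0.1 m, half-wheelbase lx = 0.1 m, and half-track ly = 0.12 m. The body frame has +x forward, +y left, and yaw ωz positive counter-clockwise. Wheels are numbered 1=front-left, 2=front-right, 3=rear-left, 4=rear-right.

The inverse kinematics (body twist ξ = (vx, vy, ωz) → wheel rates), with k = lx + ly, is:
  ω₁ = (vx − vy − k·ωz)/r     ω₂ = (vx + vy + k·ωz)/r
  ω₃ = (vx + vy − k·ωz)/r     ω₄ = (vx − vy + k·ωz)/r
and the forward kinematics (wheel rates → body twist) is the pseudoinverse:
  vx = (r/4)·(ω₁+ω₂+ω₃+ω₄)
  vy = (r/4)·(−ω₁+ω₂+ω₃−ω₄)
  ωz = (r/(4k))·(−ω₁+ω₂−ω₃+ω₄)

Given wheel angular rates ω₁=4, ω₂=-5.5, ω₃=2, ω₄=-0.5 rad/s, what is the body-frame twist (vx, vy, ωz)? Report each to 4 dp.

(0.0000, -0.1750, -1.3636)

k = lx + ly = 0.1 + 0.12 = 0.2200
ω₁+ω₂+ω₃+ω₄ = 0.0000  →  vx = (0.1/4)·0.0000 = 0.0000
−ω₁+ω₂+ω₃−ω₄ = -7.0000  →  vy = (0.1/4)·-7.0000 = -0.1750
−ω₁+ω₂−ω₃+ω₄ = -12.0000  →  ωz = (0.1/0.8800)·-12.0000 = -1.3636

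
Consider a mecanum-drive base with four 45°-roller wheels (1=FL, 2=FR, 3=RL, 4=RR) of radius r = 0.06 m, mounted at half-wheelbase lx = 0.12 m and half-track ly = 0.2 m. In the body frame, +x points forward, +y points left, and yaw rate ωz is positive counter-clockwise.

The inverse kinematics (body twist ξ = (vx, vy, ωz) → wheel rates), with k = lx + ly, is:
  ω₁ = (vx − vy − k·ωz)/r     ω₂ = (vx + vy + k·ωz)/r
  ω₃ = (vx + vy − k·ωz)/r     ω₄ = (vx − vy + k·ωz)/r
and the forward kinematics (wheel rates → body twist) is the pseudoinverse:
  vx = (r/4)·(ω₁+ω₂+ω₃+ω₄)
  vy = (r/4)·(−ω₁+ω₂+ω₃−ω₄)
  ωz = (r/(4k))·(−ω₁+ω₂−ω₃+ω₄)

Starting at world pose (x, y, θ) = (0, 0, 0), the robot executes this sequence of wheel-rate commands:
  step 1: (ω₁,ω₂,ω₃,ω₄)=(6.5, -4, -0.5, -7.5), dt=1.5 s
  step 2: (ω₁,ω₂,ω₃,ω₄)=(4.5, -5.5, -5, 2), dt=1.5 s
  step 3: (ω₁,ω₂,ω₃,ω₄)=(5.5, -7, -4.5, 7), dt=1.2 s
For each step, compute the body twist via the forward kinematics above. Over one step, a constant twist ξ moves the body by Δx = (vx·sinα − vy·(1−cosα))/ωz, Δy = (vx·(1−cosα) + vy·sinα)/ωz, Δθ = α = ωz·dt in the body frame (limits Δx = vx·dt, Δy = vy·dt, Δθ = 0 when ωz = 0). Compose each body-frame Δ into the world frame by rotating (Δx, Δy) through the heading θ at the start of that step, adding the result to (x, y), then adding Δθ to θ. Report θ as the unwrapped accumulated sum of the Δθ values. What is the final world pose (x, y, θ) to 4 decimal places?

(-0.9576, -0.0564, -1.4977)

step 1: ξ=(vx,vy,ωz)=(-0.0825, -0.0525, -0.8203), dt=1.5 → body Δ=(-0.1374, 0.0067, -1.2305) → world pose (-0.1374, 0.0067, -1.2305)
step 2: ξ=(vx,vy,ωz)=(-0.0600, -0.2550, -0.1406), dt=1.5 → body Δ=(-0.1295, -0.3702, -0.2109) → world pose (-0.5297, 0.0052, -1.4414)
step 3: ξ=(vx,vy,ωz)=(0.0150, -0.3600, -0.0469), dt=1.2 → body Δ=(0.0058, -0.4323, -0.0562) → world pose (-0.9576, -0.0564, -1.4977)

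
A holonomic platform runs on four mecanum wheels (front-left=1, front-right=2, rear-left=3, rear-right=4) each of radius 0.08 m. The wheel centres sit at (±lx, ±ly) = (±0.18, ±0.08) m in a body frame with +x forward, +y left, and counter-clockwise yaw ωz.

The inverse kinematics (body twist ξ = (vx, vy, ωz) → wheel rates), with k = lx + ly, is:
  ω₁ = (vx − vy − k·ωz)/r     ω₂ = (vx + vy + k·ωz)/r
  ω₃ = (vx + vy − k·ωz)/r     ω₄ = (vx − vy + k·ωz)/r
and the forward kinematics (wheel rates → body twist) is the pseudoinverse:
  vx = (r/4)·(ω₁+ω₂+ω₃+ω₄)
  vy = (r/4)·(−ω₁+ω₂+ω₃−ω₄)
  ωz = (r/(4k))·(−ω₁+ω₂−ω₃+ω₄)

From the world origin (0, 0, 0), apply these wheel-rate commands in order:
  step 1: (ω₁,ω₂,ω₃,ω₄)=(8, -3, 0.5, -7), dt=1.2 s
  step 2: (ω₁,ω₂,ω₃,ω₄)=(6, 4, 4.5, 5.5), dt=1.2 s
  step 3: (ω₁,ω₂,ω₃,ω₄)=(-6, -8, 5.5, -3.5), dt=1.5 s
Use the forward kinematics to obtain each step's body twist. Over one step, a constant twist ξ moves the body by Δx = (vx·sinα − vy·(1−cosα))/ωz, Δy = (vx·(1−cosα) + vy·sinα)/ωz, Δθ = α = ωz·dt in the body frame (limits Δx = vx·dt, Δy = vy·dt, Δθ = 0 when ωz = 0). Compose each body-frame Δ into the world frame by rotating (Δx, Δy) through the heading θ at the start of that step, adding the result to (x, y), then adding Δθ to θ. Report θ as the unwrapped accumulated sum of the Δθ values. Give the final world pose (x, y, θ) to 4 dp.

(0.1482, -0.4142, -3.0692)

step 1: ξ=(vx,vy,ωz)=(-0.0300, -0.0700, -1.4231), dt=1.2 → body Δ=(-0.0768, -0.0248, -1.7077) → world pose (-0.0768, -0.0248, -1.7077)
step 2: ξ=(vx,vy,ωz)=(0.4000, -0.0600, -0.0769), dt=1.2 → body Δ=(0.4760, -0.0940, -0.0923) → world pose (-0.2349, -0.4835, -1.8000)
step 3: ξ=(vx,vy,ωz)=(-0.2400, 0.1400, -0.8462), dt=1.5 → body Δ=(-0.1545, 0.3574, -1.2692) → world pose (0.1482, -0.4142, -3.0692)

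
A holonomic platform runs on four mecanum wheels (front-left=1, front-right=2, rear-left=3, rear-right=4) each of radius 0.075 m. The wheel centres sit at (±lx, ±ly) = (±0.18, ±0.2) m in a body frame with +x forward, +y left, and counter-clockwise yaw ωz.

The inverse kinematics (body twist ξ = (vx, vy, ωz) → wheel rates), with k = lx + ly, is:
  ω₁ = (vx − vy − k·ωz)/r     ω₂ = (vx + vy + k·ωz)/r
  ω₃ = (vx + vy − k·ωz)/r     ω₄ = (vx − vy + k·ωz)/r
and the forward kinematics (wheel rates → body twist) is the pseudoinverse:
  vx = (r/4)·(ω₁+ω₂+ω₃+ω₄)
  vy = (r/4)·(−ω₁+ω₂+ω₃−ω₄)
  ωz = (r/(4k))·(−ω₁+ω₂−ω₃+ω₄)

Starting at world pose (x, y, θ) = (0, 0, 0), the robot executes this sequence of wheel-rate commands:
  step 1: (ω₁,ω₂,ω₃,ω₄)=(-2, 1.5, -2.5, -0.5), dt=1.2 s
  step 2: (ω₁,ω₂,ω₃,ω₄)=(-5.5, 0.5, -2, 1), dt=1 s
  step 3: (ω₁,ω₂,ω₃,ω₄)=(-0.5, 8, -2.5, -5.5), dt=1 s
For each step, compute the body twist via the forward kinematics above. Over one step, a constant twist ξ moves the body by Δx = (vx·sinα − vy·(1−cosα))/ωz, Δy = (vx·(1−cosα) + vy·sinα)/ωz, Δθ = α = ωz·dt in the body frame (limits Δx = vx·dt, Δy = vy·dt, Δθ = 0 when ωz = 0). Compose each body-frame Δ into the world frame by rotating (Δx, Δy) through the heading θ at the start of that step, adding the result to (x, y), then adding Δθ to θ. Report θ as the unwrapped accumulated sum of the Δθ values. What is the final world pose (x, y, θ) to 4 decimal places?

(-0.3820, 0.1353, 1.0411)

step 1: ξ=(vx,vy,ωz)=(-0.0656, 0.0281, 0.2714), dt=1.2 → body Δ=(-0.0828, 0.0204, 0.3257) → world pose (-0.0828, 0.0204, 0.3257)
step 2: ξ=(vx,vy,ωz)=(-0.1125, 0.0562, 0.4441), dt=1.0 → body Δ=(-0.1211, 0.0298, 0.4441) → world pose (-0.2071, 0.0100, 0.7697)
step 3: ξ=(vx,vy,ωz)=(-0.0094, 0.2156, 0.2714), dt=1.0 → body Δ=(-0.0383, 0.2117, 0.2714) → world pose (-0.3820, 0.1353, 1.0411)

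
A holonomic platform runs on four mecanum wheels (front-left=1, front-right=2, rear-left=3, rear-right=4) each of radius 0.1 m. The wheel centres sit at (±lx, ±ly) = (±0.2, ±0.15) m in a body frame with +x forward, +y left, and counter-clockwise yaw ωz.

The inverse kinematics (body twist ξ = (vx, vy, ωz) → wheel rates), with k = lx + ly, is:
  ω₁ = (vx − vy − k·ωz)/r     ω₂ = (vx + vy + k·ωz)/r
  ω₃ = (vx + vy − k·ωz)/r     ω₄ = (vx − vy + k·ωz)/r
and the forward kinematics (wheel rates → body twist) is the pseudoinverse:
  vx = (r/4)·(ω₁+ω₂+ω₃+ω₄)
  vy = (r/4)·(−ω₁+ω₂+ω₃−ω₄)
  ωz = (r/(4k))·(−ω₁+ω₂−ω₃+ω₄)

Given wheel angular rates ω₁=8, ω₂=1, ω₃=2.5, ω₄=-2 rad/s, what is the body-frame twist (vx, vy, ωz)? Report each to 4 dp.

k = lx + ly = 0.2 + 0.15 = 0.3500
ω₁+ω₂+ω₃+ω₄ = 9.5000  →  vx = (0.1/4)·9.5000 = 0.2375
−ω₁+ω₂+ω₃−ω₄ = -2.5000  →  vy = (0.1/4)·-2.5000 = -0.0625
−ω₁+ω₂−ω₃+ω₄ = -11.5000  →  ωz = (0.1/1.4000)·-11.5000 = -0.8214

(0.2375, -0.0625, -0.8214)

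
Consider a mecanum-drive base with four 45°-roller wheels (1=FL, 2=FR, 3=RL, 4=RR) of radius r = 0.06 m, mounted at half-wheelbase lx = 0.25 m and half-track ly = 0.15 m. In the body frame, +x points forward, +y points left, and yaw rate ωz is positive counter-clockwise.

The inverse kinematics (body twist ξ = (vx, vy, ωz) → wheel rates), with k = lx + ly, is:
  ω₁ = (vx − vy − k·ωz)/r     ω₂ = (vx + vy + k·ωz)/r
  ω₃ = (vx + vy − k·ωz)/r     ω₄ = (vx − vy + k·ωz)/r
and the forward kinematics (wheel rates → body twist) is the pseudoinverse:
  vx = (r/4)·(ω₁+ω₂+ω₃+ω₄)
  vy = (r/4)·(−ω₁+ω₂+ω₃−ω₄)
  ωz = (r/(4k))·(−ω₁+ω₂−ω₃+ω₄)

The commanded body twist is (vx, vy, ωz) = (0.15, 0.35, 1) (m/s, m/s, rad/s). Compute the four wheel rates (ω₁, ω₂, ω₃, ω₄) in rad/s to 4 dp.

(-10.0000, 15.0000, 1.6667, 3.3333)

k = lx + ly = 0.25 + 0.15 = 0.4000;  k·ωz = 0.4000·1 = 0.4000
ω₁ (FL) = (vx − vy − k·ωz)/r = -0.6000/0.06 = -10.0000
ω₂ (FR) = (vx + vy + k·ωz)/r = 0.9000/0.06 = 15.0000
ω₃ (RL) = (vx + vy − k·ωz)/r = 0.1000/0.06 = 1.6667
ω₄ (RR) = (vx − vy + k·ωz)/r = 0.2000/0.06 = 3.3333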